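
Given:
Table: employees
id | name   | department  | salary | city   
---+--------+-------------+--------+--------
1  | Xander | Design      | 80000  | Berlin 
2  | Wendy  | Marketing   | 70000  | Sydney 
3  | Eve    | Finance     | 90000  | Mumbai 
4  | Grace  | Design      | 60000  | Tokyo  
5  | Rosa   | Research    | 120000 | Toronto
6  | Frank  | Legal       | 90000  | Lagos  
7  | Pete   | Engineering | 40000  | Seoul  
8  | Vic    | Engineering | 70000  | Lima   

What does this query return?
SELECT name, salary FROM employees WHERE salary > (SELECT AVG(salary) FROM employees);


Subquery: AVG(salary) = 77500.0
Filtering: salary > 77500.0
  Xander (80000) -> MATCH
  Eve (90000) -> MATCH
  Rosa (120000) -> MATCH
  Frank (90000) -> MATCH


4 rows:
Xander, 80000
Eve, 90000
Rosa, 120000
Frank, 90000


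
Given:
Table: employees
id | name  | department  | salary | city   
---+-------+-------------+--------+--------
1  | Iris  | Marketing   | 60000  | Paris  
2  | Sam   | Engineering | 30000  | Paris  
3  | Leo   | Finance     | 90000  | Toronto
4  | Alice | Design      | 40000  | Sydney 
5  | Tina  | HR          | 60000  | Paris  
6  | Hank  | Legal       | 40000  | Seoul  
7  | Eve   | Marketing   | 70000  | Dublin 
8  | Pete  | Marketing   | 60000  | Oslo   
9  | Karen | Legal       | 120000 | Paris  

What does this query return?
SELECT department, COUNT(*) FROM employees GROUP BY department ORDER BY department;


Assigning each row to its department group:
  Iris -> Marketing
  Sam -> Engineering
  Leo -> Finance
  Alice -> Design
  Tina -> HR
  Hank -> Legal
  Eve -> Marketing
  Pete -> Marketing
  Karen -> Legal


6 groups:
Design, 1
Engineering, 1
Finance, 1
HR, 1
Legal, 2
Marketing, 3


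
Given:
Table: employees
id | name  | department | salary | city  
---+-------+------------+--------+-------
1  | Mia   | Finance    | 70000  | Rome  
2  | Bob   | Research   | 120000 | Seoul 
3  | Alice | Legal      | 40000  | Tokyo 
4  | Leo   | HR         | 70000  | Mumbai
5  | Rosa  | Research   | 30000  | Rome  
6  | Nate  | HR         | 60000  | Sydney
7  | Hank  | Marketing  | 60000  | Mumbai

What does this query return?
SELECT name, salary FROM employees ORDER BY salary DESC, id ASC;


Sorting by salary DESC, then id ASC for ties

7 rows:
Bob, 120000
Mia, 70000
Leo, 70000
Nate, 60000
Hank, 60000
Alice, 40000
Rosa, 30000


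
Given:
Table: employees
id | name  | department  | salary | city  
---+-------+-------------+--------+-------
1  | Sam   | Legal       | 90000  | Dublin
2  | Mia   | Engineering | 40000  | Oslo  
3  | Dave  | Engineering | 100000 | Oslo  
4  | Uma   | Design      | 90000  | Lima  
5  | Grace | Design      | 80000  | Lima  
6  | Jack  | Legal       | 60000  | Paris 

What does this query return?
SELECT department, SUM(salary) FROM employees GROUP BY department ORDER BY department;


Summing salary within each department:
  Design: 90000 + 80000 = 170000
  Engineering: 40000 + 100000 = 140000
  Legal: 90000 + 60000 = 150000


3 groups:
Design, 170000
Engineering, 140000
Legal, 150000


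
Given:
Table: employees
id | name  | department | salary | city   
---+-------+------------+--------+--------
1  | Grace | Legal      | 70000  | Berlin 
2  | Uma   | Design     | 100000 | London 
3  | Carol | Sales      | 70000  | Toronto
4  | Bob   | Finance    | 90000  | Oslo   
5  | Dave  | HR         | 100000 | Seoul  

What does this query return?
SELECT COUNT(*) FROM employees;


COUNT(*) counts all rows

5


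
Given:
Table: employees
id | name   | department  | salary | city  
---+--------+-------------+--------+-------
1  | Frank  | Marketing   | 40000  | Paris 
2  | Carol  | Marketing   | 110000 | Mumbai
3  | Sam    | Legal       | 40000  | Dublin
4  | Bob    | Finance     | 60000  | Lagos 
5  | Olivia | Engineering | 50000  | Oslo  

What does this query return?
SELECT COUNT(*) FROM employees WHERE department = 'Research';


Counting rows where department = 'Research'


0


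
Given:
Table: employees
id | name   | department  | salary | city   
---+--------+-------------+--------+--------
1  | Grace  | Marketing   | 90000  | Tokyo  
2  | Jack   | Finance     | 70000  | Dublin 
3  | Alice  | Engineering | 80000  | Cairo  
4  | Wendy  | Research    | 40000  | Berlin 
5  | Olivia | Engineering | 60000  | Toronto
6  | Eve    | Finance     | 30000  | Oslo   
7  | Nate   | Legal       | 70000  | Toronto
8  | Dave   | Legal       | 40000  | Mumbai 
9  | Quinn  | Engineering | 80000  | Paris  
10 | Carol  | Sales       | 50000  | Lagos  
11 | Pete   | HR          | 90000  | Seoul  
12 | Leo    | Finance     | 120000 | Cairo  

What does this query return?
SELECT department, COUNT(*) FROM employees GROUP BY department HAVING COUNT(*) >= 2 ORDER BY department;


Groups with count >= 2:
  Engineering: 3 -> PASS
  Finance: 3 -> PASS
  Legal: 2 -> PASS
  HR: 1 -> filtered out
  Marketing: 1 -> filtered out
  Research: 1 -> filtered out
  Sales: 1 -> filtered out


3 groups:
Engineering, 3
Finance, 3
Legal, 2


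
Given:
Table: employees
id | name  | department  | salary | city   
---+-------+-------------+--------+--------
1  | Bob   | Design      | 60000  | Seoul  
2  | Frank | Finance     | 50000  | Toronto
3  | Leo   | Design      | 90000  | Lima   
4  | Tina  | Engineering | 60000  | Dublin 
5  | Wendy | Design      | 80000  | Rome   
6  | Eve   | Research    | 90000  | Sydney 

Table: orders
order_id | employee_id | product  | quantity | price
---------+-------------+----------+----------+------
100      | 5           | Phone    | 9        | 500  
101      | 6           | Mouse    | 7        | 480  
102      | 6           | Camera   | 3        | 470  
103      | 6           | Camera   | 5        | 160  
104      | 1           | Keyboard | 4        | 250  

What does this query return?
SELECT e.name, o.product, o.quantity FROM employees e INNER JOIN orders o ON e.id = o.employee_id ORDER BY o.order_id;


Joining employees.id = orders.employee_id:
  employee Wendy (id=5) -> order Phone
  employee Eve (id=6) -> order Mouse
  employee Eve (id=6) -> order Camera
  employee Eve (id=6) -> order Camera
  employee Bob (id=1) -> order Keyboard


5 rows:
Wendy, Phone, 9
Eve, Mouse, 7
Eve, Camera, 3
Eve, Camera, 5
Bob, Keyboard, 4


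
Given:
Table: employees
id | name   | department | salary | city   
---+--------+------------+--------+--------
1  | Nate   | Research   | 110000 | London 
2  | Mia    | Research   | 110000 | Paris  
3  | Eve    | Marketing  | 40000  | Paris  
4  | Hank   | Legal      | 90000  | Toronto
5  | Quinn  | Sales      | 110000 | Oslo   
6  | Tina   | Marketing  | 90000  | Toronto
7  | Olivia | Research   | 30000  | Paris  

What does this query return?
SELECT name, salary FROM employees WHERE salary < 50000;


Filtering: salary < 50000
Matching: 2 rows

2 rows:
Eve, 40000
Olivia, 30000


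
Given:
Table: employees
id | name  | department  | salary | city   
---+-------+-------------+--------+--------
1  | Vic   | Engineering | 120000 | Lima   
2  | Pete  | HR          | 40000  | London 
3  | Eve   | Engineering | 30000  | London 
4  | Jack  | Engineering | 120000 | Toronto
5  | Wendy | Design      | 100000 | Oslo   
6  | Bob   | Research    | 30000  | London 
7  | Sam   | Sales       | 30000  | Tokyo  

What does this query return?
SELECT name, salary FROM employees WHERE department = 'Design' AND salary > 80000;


Filtering: department = 'Design' AND salary > 80000
Matching: 1 rows

1 rows:
Wendy, 100000


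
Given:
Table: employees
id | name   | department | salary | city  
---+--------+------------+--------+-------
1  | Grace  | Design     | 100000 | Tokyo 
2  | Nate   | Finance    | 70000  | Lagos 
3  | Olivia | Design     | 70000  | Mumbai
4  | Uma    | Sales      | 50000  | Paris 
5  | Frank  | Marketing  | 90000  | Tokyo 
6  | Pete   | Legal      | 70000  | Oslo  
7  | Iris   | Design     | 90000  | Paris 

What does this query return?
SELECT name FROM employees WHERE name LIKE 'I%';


LIKE 'I%' matches names starting with 'I'
Matching: 1

1 rows:
Iris


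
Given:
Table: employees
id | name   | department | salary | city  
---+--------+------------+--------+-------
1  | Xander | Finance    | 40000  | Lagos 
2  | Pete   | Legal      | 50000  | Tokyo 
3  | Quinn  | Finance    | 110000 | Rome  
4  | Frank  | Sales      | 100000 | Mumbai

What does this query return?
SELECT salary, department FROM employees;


Projecting columns: salary, department

4 rows:
40000, Finance
50000, Legal
110000, Finance
100000, Sales


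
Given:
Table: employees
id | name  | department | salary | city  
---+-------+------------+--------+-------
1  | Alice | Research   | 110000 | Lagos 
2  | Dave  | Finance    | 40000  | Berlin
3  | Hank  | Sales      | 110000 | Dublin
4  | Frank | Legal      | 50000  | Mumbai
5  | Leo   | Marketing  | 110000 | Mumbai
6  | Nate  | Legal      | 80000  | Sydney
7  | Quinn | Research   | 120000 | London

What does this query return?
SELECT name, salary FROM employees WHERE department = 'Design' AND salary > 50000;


Filtering: department = 'Design' AND salary > 50000
Matching: 0 rows

Empty result set (0 rows)


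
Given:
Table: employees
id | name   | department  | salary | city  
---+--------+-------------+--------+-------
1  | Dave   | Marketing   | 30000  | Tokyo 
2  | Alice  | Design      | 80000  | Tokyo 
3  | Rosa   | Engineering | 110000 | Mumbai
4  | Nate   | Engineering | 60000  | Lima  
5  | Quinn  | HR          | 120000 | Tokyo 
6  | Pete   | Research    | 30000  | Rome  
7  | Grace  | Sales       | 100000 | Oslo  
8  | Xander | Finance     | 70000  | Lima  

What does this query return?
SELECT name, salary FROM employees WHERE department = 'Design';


Filtering: department = 'Design'
Matching rows: 1

1 rows:
Alice, 80000


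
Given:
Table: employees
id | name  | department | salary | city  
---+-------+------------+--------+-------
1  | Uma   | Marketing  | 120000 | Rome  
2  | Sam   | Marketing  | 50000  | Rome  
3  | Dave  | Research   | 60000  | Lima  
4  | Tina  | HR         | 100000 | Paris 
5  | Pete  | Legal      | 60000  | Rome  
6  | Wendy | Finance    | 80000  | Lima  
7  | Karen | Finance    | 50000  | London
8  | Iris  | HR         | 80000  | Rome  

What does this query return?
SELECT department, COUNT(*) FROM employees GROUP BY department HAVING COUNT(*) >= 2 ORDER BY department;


Groups with count >= 2:
  Finance: 2 -> PASS
  HR: 2 -> PASS
  Marketing: 2 -> PASS
  Legal: 1 -> filtered out
  Research: 1 -> filtered out


3 groups:
Finance, 2
HR, 2
Marketing, 2


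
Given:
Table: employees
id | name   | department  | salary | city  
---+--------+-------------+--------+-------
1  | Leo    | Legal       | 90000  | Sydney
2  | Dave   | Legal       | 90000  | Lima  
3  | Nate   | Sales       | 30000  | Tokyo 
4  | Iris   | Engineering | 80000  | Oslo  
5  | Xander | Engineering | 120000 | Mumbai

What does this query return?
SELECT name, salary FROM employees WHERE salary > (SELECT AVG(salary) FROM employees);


Subquery: AVG(salary) = 82000.0
Filtering: salary > 82000.0
  Leo (90000) -> MATCH
  Dave (90000) -> MATCH
  Xander (120000) -> MATCH


3 rows:
Leo, 90000
Dave, 90000
Xander, 120000


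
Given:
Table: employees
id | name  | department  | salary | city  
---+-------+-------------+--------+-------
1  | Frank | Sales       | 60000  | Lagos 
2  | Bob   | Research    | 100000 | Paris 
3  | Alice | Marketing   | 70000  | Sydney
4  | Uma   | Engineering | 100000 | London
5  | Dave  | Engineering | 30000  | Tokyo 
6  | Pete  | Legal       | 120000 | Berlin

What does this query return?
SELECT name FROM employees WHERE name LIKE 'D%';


LIKE 'D%' matches names starting with 'D'
Matching: 1

1 rows:
Dave


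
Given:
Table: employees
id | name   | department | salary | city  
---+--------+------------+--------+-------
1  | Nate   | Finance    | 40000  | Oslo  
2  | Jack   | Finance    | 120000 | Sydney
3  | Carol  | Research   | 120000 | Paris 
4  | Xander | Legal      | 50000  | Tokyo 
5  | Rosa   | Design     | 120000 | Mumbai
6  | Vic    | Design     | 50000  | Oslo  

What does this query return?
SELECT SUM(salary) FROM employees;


SUM(salary) = 40000 + 120000 + 120000 + 50000 + 120000 + 50000 = 500000

500000


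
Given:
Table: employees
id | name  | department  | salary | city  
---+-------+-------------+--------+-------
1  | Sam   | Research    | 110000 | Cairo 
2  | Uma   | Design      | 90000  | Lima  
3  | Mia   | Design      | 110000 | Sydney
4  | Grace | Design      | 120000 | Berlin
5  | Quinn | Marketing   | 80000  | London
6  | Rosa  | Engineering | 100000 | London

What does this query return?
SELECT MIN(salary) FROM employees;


Salaries: 110000, 90000, 110000, 120000, 80000, 100000
MIN = 80000

80000


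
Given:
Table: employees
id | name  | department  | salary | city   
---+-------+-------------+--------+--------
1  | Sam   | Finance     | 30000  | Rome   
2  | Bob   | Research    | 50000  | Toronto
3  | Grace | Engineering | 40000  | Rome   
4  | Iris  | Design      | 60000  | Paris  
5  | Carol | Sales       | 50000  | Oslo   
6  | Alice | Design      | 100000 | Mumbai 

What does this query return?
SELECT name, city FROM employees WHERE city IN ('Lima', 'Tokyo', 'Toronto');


Filtering: city IN ('Lima', 'Tokyo', 'Toronto')
Matching: 1 rows

1 rows:
Bob, Toronto


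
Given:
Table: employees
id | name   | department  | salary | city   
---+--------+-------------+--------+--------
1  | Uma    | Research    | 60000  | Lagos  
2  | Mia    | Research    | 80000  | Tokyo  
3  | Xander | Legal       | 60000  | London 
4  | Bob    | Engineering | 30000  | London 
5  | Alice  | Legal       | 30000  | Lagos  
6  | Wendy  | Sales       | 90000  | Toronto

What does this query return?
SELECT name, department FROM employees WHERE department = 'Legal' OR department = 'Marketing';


Filtering: department = 'Legal' OR 'Marketing'
Matching: 2 rows

2 rows:
Xander, Legal
Alice, Legal


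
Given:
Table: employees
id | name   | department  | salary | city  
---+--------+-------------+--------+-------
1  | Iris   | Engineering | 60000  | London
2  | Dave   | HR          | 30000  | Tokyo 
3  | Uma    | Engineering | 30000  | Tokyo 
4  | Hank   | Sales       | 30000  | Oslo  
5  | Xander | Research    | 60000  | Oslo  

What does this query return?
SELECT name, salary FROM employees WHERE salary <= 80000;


Filtering: salary <= 80000
Matching: 5 rows

5 rows:
Iris, 60000
Dave, 30000
Uma, 30000
Hank, 30000
Xander, 60000


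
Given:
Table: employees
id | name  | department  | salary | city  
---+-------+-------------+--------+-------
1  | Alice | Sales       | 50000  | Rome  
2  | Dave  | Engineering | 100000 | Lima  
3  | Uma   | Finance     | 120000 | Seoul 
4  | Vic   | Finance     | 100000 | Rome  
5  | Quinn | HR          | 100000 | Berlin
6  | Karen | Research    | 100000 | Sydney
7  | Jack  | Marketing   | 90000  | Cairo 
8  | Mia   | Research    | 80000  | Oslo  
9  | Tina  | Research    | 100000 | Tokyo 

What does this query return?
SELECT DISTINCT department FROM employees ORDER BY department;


All 'department' values (row order): Sales, Engineering, Finance, Finance, HR, Research, Marketing, Research, Research
Removing duplicates leaves 6 unique value(s).

6 values:
Engineering
Finance
HR
Marketing
Research
Sales


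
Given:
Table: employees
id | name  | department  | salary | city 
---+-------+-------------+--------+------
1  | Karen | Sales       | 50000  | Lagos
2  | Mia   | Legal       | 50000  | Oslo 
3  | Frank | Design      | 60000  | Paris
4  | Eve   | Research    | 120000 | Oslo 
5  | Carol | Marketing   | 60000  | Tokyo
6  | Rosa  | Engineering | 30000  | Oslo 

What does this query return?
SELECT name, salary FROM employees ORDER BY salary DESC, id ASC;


Sorting by salary DESC, then id ASC for ties

6 rows:
Eve, 120000
Frank, 60000
Carol, 60000
Karen, 50000
Mia, 50000
Rosa, 30000


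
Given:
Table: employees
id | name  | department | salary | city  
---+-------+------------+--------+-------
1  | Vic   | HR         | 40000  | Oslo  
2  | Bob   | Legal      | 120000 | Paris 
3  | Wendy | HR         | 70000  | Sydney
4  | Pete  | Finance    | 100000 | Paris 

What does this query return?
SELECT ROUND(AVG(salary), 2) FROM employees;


SUM(salary) = 330000
COUNT = 4
ROUND(AVG, 2) = ROUND(330000 / 4, 2) = 82500.0

82500.0


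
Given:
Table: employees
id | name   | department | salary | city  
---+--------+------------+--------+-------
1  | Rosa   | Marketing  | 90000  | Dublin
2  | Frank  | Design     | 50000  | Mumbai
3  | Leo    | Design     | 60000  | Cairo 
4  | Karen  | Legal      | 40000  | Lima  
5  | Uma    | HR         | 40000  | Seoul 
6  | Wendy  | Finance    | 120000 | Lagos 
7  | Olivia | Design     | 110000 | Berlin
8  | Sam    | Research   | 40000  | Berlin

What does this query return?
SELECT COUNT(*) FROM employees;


COUNT(*) counts all rows

8


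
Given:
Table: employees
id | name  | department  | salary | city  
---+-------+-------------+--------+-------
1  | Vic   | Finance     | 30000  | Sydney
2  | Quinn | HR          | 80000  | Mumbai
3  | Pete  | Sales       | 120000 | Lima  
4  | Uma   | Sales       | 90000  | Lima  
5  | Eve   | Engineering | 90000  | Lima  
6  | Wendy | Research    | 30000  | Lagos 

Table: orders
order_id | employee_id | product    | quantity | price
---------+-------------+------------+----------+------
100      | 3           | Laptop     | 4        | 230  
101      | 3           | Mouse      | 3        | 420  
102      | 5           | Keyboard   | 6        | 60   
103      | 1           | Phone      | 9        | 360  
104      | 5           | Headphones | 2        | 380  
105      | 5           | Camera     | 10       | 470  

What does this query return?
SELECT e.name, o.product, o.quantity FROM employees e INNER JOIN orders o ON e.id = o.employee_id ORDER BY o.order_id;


Joining employees.id = orders.employee_id:
  employee Pete (id=3) -> order Laptop
  employee Pete (id=3) -> order Mouse
  employee Eve (id=5) -> order Keyboard
  employee Vic (id=1) -> order Phone
  employee Eve (id=5) -> order Headphones
  employee Eve (id=5) -> order Camera


6 rows:
Pete, Laptop, 4
Pete, Mouse, 3
Eve, Keyboard, 6
Vic, Phone, 9
Eve, Headphones, 2
Eve, Camera, 10


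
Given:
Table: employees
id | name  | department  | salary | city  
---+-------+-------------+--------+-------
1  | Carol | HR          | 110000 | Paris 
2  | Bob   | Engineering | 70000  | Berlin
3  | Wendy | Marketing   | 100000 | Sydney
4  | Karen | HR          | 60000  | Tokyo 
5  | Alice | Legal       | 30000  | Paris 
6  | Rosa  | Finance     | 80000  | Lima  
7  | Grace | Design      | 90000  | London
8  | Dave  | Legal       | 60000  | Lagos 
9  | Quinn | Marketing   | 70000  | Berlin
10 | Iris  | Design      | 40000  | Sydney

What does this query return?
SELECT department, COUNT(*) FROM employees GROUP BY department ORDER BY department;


Assigning each row to its department group:
  Carol -> HR
  Bob -> Engineering
  Wendy -> Marketing
  Karen -> HR
  Alice -> Legal
  Rosa -> Finance
  Grace -> Design
  Dave -> Legal
  Quinn -> Marketing
  Iris -> Design


6 groups:
Design, 2
Engineering, 1
Finance, 1
HR, 2
Legal, 2
Marketing, 2


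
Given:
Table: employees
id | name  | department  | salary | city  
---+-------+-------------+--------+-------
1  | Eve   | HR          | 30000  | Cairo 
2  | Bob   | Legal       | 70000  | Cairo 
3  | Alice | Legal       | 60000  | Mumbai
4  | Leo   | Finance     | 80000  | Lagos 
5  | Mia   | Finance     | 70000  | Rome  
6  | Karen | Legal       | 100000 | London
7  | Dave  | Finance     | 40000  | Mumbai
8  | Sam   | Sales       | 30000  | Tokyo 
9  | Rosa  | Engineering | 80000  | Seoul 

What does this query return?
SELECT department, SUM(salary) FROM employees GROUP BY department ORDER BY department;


Summing salary within each department:
  Engineering: 80000 = 80000
  Finance: 80000 + 70000 + 40000 = 190000
  HR: 30000 = 30000
  Legal: 70000 + 60000 + 100000 = 230000
  Sales: 30000 = 30000


5 groups:
Engineering, 80000
Finance, 190000
HR, 30000
Legal, 230000
Sales, 30000


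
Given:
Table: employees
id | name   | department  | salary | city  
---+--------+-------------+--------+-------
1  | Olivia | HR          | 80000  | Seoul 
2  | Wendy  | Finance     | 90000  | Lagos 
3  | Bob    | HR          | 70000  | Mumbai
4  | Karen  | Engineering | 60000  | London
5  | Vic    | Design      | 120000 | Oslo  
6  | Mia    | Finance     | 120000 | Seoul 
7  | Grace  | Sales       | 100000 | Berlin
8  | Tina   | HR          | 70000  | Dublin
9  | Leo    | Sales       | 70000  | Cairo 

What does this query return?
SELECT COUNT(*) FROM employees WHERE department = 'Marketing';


Counting rows where department = 'Marketing'


0


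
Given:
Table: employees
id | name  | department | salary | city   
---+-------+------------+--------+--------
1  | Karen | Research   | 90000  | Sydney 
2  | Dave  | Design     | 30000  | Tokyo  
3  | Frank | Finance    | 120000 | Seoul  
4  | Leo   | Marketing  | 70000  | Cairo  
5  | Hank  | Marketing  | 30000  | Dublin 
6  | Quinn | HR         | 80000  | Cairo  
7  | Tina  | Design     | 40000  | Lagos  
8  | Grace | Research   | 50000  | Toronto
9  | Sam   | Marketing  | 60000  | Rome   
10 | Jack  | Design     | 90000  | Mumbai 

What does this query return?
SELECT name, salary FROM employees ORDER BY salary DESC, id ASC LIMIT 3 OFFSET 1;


Sort by salary DESC (id ASC tiebreak), then skip 1 and take 3
Rows 2 through 4

3 rows:
Karen, 90000
Jack, 90000
Quinn, 80000


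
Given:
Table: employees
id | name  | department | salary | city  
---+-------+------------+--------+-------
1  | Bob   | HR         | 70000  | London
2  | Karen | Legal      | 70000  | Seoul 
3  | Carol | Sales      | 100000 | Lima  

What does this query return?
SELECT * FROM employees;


SELECT * returns all 3 rows with all columns

3 rows:
1, Bob, HR, 70000, London
2, Karen, Legal, 70000, Seoul
3, Carol, Sales, 100000, Lima


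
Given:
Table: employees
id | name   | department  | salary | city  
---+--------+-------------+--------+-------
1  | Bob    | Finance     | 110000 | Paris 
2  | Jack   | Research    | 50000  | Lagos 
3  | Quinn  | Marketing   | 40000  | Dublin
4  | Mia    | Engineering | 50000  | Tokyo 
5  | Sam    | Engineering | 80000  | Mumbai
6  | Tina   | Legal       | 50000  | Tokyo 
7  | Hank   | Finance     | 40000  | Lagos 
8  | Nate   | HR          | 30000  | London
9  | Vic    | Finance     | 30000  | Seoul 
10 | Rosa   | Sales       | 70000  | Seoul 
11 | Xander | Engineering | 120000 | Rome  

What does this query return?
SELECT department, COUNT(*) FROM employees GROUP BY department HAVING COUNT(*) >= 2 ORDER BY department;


Groups with count >= 2:
  Engineering: 3 -> PASS
  Finance: 3 -> PASS
  HR: 1 -> filtered out
  Legal: 1 -> filtered out
  Marketing: 1 -> filtered out
  Research: 1 -> filtered out
  Sales: 1 -> filtered out


2 groups:
Engineering, 3
Finance, 3


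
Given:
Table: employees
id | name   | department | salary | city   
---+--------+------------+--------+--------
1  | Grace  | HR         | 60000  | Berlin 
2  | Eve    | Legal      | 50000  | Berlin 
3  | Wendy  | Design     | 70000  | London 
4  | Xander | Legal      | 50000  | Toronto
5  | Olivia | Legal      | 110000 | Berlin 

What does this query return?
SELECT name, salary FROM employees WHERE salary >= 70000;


Filtering: salary >= 70000
Matching: 2 rows

2 rows:
Wendy, 70000
Olivia, 110000


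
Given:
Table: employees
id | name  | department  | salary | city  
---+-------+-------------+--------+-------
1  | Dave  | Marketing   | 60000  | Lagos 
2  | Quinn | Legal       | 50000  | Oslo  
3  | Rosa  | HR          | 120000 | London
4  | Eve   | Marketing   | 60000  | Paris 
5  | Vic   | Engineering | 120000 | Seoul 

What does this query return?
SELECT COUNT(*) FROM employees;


COUNT(*) counts all rows

5


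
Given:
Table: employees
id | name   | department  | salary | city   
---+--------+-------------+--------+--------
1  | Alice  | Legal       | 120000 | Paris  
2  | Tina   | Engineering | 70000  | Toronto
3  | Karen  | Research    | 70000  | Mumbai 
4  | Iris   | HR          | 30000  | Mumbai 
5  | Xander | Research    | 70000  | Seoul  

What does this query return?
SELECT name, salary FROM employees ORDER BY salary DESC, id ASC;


Sorting by salary DESC, then id ASC for ties

5 rows:
Alice, 120000
Tina, 70000
Karen, 70000
Xander, 70000
Iris, 30000


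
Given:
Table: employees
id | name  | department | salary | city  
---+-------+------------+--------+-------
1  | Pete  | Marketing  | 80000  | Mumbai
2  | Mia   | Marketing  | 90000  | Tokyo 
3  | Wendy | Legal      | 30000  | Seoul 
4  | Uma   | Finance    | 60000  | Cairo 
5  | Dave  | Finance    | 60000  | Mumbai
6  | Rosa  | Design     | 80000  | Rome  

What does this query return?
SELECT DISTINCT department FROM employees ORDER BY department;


All 'department' values (row order): Marketing, Marketing, Legal, Finance, Finance, Design
Removing duplicates leaves 4 unique value(s).

4 values:
Design
Finance
Legal
Marketing


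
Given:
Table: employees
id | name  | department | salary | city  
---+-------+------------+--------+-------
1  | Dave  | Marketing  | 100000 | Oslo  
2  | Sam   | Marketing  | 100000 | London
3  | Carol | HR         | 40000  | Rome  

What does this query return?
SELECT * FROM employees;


SELECT * returns all 3 rows with all columns

3 rows:
1, Dave, Marketing, 100000, Oslo
2, Sam, Marketing, 100000, London
3, Carol, HR, 40000, Rome


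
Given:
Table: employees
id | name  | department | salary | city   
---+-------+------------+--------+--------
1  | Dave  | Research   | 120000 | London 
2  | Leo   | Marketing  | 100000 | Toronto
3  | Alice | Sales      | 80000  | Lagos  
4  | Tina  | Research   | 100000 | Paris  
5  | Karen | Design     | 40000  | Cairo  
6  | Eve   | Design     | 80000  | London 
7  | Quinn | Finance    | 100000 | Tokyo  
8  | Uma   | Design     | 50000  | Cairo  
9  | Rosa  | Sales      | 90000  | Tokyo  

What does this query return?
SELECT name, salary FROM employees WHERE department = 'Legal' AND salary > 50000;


Filtering: department = 'Legal' AND salary > 50000
Matching: 0 rows

Empty result set (0 rows)


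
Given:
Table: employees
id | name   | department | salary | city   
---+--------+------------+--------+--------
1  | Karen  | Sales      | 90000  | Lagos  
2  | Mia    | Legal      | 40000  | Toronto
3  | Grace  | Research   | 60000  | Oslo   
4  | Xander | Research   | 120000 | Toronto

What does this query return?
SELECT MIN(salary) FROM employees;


Salaries: 90000, 40000, 60000, 120000
MIN = 40000

40000


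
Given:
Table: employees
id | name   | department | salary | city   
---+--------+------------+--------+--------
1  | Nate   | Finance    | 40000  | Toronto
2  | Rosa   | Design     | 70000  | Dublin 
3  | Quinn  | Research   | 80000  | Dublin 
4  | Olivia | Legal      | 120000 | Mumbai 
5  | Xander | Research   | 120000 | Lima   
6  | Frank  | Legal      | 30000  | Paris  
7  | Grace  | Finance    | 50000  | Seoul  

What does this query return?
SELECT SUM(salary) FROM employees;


SUM(salary) = 40000 + 70000 + 80000 + 120000 + 120000 + 30000 + 50000 = 510000

510000


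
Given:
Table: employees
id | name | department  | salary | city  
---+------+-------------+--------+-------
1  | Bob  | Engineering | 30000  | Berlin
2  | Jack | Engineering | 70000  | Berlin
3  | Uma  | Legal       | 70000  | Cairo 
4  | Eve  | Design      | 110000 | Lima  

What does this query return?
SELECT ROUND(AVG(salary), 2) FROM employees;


SUM(salary) = 280000
COUNT = 4
ROUND(AVG, 2) = ROUND(280000 / 4, 2) = 70000.0

70000.0


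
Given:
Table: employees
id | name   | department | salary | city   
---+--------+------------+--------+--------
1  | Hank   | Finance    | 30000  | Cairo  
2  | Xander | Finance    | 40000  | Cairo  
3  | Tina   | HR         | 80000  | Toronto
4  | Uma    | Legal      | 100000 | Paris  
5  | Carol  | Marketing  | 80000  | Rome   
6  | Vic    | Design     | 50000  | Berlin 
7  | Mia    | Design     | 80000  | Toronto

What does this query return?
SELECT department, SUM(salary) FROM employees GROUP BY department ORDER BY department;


Summing salary within each department:
  Design: 50000 + 80000 = 130000
  Finance: 30000 + 40000 = 70000
  HR: 80000 = 80000
  Legal: 100000 = 100000
  Marketing: 80000 = 80000


5 groups:
Design, 130000
Finance, 70000
HR, 80000
Legal, 100000
Marketing, 80000


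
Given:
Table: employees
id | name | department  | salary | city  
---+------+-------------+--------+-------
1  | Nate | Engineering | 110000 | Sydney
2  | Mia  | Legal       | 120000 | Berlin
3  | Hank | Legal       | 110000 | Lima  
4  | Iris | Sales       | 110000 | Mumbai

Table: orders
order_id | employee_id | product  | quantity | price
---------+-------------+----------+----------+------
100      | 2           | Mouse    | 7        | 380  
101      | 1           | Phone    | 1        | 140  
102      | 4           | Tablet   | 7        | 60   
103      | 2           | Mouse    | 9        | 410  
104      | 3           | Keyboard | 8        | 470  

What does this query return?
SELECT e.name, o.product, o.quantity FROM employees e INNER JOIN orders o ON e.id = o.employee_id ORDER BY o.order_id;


Joining employees.id = orders.employee_id:
  employee Mia (id=2) -> order Mouse
  employee Nate (id=1) -> order Phone
  employee Iris (id=4) -> order Tablet
  employee Mia (id=2) -> order Mouse
  employee Hank (id=3) -> order Keyboard


5 rows:
Mia, Mouse, 7
Nate, Phone, 1
Iris, Tablet, 7
Mia, Mouse, 9
Hank, Keyboard, 8


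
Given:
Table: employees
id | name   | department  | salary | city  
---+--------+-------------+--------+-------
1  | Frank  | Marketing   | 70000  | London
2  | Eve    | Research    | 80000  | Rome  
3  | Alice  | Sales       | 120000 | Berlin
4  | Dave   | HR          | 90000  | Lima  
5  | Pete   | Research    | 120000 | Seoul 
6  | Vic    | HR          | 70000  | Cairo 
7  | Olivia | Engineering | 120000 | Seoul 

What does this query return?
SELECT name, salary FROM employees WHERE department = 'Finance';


Filtering: department = 'Finance'
Matching rows: 0

Empty result set (0 rows)


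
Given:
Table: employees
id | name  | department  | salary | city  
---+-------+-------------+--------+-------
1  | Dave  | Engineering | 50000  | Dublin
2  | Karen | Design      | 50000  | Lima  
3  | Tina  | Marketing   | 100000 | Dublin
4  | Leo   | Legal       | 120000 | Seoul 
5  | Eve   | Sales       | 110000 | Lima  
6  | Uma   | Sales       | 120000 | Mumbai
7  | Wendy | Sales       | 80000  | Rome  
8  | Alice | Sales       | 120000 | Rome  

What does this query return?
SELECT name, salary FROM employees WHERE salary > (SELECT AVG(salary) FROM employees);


Subquery: AVG(salary) = 93750.0
Filtering: salary > 93750.0
  Tina (100000) -> MATCH
  Leo (120000) -> MATCH
  Eve (110000) -> MATCH
  Uma (120000) -> MATCH
  Alice (120000) -> MATCH


5 rows:
Tina, 100000
Leo, 120000
Eve, 110000
Uma, 120000
Alice, 120000


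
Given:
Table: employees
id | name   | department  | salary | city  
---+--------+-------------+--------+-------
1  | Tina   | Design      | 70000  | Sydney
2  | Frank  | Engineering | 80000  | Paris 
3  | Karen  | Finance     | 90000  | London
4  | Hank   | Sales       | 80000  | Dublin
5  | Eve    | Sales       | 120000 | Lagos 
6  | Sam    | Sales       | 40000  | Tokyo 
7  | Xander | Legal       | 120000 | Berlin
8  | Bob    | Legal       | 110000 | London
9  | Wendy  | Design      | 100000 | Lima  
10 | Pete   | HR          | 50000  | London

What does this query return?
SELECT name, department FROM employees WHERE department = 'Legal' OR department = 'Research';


Filtering: department = 'Legal' OR 'Research'
Matching: 2 rows

2 rows:
Xander, Legal
Bob, Legal


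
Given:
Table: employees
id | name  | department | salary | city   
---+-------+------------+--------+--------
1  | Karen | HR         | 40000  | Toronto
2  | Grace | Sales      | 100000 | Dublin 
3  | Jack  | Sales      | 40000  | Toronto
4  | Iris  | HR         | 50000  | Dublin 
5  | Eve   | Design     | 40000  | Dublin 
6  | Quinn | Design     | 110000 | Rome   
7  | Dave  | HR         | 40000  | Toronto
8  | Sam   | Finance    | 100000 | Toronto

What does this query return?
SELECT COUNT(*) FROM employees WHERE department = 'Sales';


Counting rows where department = 'Sales'
  Grace -> MATCH
  Jack -> MATCH


2


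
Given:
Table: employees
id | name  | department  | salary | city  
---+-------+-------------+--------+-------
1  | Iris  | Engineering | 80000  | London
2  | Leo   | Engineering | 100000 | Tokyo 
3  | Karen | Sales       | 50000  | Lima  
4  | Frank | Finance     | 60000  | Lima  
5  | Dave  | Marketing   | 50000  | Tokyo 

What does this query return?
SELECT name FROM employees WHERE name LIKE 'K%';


LIKE 'K%' matches names starting with 'K'
Matching: 1

1 rows:
Karen


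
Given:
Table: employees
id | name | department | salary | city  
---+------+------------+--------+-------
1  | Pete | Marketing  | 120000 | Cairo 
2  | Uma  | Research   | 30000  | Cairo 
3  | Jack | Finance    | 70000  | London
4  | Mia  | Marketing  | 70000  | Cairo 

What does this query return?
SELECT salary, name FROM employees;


Projecting columns: salary, name

4 rows:
120000, Pete
30000, Uma
70000, Jack
70000, Mia


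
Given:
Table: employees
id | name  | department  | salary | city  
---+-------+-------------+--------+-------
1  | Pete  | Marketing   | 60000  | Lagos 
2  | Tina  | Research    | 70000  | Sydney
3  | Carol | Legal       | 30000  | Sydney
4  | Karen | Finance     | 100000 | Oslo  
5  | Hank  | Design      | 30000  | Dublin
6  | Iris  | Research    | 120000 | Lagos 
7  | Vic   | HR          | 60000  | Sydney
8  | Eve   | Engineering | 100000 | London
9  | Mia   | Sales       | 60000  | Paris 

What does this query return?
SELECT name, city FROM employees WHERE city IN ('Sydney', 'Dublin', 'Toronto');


Filtering: city IN ('Sydney', 'Dublin', 'Toronto')
Matching: 4 rows

4 rows:
Tina, Sydney
Carol, Sydney
Hank, Dublin
Vic, Sydney


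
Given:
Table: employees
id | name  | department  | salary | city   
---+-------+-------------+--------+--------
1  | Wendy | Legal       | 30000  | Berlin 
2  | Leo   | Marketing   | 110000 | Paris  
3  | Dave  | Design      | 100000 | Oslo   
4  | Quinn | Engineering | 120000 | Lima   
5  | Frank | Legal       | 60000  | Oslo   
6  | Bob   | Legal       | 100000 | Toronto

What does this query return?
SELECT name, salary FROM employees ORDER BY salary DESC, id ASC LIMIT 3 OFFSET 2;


Sort by salary DESC (id ASC tiebreak), then skip 2 and take 3
Rows 3 through 5

3 rows:
Dave, 100000
Bob, 100000
Frank, 60000


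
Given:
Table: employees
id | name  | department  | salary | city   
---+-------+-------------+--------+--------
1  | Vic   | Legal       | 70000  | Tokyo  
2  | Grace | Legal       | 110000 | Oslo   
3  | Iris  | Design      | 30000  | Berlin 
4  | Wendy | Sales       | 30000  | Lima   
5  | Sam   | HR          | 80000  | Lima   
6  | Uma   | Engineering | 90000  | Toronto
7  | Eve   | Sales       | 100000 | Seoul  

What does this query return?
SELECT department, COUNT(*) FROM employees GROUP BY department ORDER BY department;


Assigning each row to its department group:
  Vic -> Legal
  Grace -> Legal
  Iris -> Design
  Wendy -> Sales
  Sam -> HR
  Uma -> Engineering
  Eve -> Sales


5 groups:
Design, 1
Engineering, 1
HR, 1
Legal, 2
Sales, 2


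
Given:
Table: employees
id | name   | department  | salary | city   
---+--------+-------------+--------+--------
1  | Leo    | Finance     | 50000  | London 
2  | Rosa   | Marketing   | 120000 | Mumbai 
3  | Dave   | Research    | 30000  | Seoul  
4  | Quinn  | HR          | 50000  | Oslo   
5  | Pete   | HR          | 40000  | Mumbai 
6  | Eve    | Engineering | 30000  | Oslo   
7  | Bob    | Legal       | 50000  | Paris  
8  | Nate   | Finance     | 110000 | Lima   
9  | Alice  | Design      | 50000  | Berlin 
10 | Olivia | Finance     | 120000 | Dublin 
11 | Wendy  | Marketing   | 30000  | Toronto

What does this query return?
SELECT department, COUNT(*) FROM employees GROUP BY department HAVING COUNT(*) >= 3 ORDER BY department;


Groups with count >= 3:
  Finance: 3 -> PASS
  Design: 1 -> filtered out
  Engineering: 1 -> filtered out
  HR: 2 -> filtered out
  Legal: 1 -> filtered out
  Marketing: 2 -> filtered out
  Research: 1 -> filtered out


1 groups:
Finance, 3


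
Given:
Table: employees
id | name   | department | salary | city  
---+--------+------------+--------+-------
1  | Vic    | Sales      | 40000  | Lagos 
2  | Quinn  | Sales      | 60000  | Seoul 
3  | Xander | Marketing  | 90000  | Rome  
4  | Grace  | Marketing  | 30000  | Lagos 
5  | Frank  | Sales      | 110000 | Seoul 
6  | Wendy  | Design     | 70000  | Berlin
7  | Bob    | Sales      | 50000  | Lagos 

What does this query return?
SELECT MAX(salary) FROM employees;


Salaries: 40000, 60000, 90000, 30000, 110000, 70000, 50000
MAX = 110000

110000


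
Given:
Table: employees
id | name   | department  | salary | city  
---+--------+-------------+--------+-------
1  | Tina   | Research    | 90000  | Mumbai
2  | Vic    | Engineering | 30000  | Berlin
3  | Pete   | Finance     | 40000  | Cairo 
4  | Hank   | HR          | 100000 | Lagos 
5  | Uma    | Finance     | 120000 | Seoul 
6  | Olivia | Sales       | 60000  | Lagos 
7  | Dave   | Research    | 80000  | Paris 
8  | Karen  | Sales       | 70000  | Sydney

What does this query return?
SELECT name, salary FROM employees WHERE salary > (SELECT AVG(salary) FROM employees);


Subquery: AVG(salary) = 73750.0
Filtering: salary > 73750.0
  Tina (90000) -> MATCH
  Hank (100000) -> MATCH
  Uma (120000) -> MATCH
  Dave (80000) -> MATCH


4 rows:
Tina, 90000
Hank, 100000
Uma, 120000
Dave, 80000


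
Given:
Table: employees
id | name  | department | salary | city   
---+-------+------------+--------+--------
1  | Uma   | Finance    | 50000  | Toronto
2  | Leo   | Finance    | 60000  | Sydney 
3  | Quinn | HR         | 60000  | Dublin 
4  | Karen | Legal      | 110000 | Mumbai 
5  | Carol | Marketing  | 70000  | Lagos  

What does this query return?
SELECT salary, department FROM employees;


Projecting columns: salary, department

5 rows:
50000, Finance
60000, Finance
60000, HR
110000, Legal
70000, Marketing


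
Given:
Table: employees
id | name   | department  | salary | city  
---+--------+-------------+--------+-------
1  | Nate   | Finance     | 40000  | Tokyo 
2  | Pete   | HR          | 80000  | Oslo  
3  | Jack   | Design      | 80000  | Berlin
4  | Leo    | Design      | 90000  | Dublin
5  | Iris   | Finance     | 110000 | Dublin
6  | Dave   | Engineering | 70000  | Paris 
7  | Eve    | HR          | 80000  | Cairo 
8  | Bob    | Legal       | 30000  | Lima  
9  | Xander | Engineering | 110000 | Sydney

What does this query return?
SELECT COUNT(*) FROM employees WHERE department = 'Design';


Counting rows where department = 'Design'
  Jack -> MATCH
  Leo -> MATCH


2


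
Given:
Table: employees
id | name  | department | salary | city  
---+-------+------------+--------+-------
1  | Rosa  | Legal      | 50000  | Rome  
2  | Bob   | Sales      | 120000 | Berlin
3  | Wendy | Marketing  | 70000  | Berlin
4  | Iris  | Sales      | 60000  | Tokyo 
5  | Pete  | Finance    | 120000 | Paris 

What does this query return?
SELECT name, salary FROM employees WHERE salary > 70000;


Filtering: salary > 70000
Matching: 2 rows

2 rows:
Bob, 120000
Pete, 120000


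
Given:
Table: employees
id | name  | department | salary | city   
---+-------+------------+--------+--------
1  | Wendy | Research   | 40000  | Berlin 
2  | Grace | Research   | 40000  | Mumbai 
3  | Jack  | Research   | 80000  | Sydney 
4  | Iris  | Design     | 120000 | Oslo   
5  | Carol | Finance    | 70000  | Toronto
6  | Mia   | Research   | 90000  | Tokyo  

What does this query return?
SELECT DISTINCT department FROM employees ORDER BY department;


All 'department' values (row order): Research, Research, Research, Design, Finance, Research
Removing duplicates leaves 3 unique value(s).

3 values:
Design
Finance
Research
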